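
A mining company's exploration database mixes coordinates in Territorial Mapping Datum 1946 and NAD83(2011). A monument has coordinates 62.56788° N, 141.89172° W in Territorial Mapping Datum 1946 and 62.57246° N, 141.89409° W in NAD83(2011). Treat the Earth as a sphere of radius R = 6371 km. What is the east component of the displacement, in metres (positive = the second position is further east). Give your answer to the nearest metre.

ΔE = -121 m

Δφ = 62.57246° − 62.56788° = +0.00458°; Δλ = -141.89409° − -141.89172° = -0.00237°.
1° along a meridian = πR/180 = 111195 m.
ΔN = Δφ × 111195 = 509.3 m; ΔE = Δλ × 111195 × cos(62.56788°) = -0.00237 × 111195 × 0.460697 = -121.4 m.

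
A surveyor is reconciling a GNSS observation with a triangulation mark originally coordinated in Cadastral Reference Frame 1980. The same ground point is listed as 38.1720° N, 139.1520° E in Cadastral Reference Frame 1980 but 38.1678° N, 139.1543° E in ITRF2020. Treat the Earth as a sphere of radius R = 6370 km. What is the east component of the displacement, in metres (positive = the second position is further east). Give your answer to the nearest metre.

ΔE = 201 m

Δφ = 38.1678° − 38.1720° = -0.0042°; Δλ = 139.1543° − 139.1520° = +0.0023°.
1° along a meridian = πR/180 = 111177 m.
ΔN = Δφ × 111177 = -466.9 m; ΔE = Δλ × 111177 × cos(38.1720°) = +0.0023 × 111177 × 0.786159 = 201.0 m.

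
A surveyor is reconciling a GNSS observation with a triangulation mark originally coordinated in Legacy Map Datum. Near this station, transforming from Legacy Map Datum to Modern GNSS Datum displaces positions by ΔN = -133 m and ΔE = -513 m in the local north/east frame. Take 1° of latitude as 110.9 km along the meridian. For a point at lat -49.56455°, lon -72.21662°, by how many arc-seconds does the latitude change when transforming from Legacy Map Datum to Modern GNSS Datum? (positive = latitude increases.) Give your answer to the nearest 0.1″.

1° of latitude = 110.9 km, so Δφ = -133.0 / 110900 = -0.0011993° = -4.317″.

Δφ = -4.3″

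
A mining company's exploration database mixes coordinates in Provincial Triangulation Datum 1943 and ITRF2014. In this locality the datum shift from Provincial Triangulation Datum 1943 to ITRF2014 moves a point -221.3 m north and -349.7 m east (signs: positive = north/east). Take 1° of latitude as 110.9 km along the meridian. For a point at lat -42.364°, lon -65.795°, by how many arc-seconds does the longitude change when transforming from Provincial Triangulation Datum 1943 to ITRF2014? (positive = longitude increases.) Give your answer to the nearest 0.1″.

Δλ = -15.4″

At latitude -42.364°, cos φ = 0.738879.
1° of longitude at this latitude = 110.9 × cos φ = 81.94 km, so Δλ = -349.7 / 81941.7 = -0.0042677° = -15.364″.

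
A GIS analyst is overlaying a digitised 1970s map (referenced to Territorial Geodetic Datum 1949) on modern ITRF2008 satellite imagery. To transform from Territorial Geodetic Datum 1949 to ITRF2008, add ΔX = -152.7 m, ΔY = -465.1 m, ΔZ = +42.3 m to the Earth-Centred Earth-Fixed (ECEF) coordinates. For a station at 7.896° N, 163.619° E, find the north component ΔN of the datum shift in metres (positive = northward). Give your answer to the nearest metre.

ΔN = 40 m

The local north axis is (−sin φ cos λ, −sin φ sin λ, cos φ), giving ΔN = -20.126 + 18.019 + 41.899 = 39.79 m.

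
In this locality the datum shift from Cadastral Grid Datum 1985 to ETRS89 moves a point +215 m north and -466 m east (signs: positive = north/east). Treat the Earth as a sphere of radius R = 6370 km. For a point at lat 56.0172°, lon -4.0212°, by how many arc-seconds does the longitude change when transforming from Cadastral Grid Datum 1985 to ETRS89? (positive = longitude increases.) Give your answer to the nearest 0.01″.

At latitude 56.0172°, cos φ = 0.558944.
One radian of longitude at latitude φ spans R cos φ, so Δλ = ΔE / (R cos φ) = -466.0 / (6370000 × 0.558944) = -1.3088e-04 rad = -26.996″.

Δλ = -27.00″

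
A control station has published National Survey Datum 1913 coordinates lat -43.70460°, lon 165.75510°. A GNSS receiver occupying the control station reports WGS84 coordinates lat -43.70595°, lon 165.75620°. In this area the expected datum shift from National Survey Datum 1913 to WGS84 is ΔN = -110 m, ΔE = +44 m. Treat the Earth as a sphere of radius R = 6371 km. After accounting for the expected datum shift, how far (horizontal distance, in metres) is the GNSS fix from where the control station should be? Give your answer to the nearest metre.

Observed coordinate differences: Δφ = -0.00135°, Δλ = +0.00110°.
Converting to metres (1° lat = 111195 m, cos φ = 0.722912): observed ΔN = -150.1 m, observed ΔE = 88.4 m.
Subtracting the expected shift leaves a residual of -150.1 − (-110) = -40.1 m north and 88.4 − (44) = 44.4 m east.
Residual distance = √((-40.1)² + 44.4²) = 59.9 m.

60 m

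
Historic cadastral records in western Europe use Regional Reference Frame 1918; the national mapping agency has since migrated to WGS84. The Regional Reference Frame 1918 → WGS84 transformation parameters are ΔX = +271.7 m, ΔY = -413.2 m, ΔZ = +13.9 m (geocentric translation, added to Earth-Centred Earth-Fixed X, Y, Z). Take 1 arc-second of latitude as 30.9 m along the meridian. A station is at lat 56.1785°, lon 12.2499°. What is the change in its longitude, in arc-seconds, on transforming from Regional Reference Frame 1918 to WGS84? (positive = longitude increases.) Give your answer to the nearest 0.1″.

sin φ = 0.830776, cos φ = 0.556607, sin λ = 0.212176, cos λ = 0.977231.
East component: ΔE = −sin λ·ΔX + cos λ·ΔY = −(0.212176)(271.7) + (0.977231)(-413.2) = -461.44 m.
1° of latitude spans 3600 × 30.90 = 111240 m; at latitude φ, 1° of longitude spans that × cos φ = 61917.0 m, so Δλ = -461.44 / 61917.0 × 3600 = -26.829″.

Δλ = -26.8″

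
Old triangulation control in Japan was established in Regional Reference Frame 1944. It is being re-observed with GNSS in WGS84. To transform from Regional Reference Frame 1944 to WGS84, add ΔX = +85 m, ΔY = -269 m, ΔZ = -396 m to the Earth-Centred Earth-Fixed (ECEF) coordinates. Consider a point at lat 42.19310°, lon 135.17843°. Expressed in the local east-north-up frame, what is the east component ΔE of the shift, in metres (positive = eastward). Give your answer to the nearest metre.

ΔE = 131 m

The local east axis at (φ, λ) is (−sin λ, cos λ, 0), so ΔE = −sin(135.17843°)·85 + cos(135.17843°)·(-269) = 130.89 m.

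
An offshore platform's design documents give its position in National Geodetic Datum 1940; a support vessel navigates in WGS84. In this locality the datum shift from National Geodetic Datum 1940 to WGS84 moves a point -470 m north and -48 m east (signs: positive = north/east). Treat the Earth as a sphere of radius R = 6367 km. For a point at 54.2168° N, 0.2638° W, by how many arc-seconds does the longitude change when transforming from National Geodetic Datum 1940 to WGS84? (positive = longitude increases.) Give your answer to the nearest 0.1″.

At latitude 54.2168°, cos φ = 0.584720.
One radian of longitude at latitude φ spans R cos φ, so Δλ = ΔE / (R cos φ) = -48.0 / (6367000 × 0.584720) = -1.2893e-05 rad = -2.659″.

Δλ = -2.7″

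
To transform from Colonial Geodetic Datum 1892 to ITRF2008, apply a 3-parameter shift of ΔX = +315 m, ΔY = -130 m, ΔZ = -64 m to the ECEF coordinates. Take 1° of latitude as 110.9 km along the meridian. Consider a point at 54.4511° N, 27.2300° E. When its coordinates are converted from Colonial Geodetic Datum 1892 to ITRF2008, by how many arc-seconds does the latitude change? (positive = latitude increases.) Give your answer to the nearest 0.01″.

sin φ = 0.813620, cos φ = 0.581398, sin λ = 0.457564, cos λ = 0.889177.
North component: ΔN = −sin φ cos λ·ΔX − sin φ sin λ·ΔY + cos φ·ΔZ = −(0.813620)(0.889177)(315) − (0.813620)(0.457564)(-130) + (0.581398)(-64) = -216.70 m.
1° of latitude spans 110900 m, so Δφ = -216.70 / 110900 × 3600 = -7.034″.

Δφ = -7.03″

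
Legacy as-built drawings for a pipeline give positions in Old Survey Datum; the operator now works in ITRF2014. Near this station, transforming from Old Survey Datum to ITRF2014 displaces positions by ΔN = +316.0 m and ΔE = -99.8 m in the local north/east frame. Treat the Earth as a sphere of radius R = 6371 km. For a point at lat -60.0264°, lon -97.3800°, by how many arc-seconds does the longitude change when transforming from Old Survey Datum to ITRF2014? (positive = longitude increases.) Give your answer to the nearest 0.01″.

Δλ = -6.47″

At latitude -60.0264°, cos φ = 0.499601.
One radian of longitude at latitude φ spans R cos φ, so Δλ = ΔE / (R cos φ) = -99.8 / (6371000 × 0.499601) = -3.1354e-05 rad = -6.467″.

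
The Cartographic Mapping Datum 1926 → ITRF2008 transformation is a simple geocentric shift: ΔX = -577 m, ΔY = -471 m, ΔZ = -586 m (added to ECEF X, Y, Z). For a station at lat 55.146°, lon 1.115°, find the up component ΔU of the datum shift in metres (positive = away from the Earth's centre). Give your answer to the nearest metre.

At φ = 55.146°, λ = 1.115°: sin φ = 0.820611, cos φ = 0.571487, sin λ = 0.019459, cos λ = 0.999811.
ΔU = cos φ cos λ·ΔX + cos φ sin λ·ΔY + sin φ·ΔZ = (0.571487)(0.999811)(-577) + (0.571487)(0.019459)(-471) + (0.820611)(-586) = -815.80 m.

ΔU = -816 m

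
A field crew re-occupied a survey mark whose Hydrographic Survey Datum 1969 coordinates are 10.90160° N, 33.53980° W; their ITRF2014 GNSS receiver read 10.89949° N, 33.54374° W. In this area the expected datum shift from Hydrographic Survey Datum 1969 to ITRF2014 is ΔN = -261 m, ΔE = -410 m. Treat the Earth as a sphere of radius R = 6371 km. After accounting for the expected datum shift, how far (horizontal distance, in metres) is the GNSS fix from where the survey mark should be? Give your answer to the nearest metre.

Observed coordinate differences: Δφ = -0.00211°, Δλ = -0.00394°.
Converting to metres (1° lat = 111195 m, cos φ = 0.981953): observed ΔN = -234.6 m, observed ΔE = -430.2 m.
Subtracting the expected shift leaves a residual of -234.6 − (-261) = 26.4 m north and -430.2 − (-410) = -20.2 m east.
Residual distance = √(26.4² + (-20.2)²) = 33.2 m.

33 m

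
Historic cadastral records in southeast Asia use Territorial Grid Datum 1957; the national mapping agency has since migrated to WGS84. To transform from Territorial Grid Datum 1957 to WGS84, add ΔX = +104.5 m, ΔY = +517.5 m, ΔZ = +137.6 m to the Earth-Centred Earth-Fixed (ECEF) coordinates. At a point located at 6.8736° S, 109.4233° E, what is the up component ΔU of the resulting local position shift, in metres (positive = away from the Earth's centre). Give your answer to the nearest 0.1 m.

The local up (radial) axis is (cos φ cos λ, cos φ sin λ, sin φ), giving ΔU = -34.501 + 484.540 − 16.468 = 433.57 m.

ΔU = 433.6 m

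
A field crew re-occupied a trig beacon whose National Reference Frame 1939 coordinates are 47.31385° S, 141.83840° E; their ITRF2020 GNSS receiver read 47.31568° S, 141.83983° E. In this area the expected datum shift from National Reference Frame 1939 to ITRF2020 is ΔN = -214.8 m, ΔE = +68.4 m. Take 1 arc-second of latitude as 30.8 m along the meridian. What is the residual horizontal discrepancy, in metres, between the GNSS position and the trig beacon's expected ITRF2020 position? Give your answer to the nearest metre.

41 m

Observed coordinate differences: Δφ = -0.00183°, Δλ = +0.00143°.
Converting to metres (1° lat = 110880 m, cos φ = 0.677982): observed ΔN = -202.9 m, observed ΔE = 107.5 m.
Subtracting the expected shift leaves a residual of -202.9 − (-214.8) = 11.9 m north and 107.5 − (68.4) = 39.1 m east.
Residual distance = √(11.9² + 39.1²) = 40.9 m.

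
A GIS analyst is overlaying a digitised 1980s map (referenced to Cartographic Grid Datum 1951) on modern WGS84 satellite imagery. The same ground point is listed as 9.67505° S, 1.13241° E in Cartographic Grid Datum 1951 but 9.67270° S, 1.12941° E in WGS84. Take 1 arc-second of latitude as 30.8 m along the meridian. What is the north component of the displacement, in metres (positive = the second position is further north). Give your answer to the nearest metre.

Δφ = -9.67270° − -9.67505° = +0.00235°; Δλ = 1.12941° − 1.13241° = -0.00300°.
1° of latitude = 3600 × 30.80 = 110880 m.
ΔN = Δφ × 110880 = 260.6 m; ΔE = Δλ × 110880 × cos(-9.67505°) = -0.00300 × 110880 × 0.985777 = -327.9 m.

ΔN = 261 m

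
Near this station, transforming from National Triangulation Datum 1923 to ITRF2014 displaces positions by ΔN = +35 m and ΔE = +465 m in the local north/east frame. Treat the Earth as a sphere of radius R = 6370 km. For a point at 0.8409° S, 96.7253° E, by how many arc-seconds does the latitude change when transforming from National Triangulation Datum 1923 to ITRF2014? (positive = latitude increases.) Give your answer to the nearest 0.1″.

On a sphere of radius R, 1 rad of latitude = R, so Δφ = ΔN / R = 35.0 / 6370000 = 5.4945e-06 rad = 1.133″.

Δφ = 1.1″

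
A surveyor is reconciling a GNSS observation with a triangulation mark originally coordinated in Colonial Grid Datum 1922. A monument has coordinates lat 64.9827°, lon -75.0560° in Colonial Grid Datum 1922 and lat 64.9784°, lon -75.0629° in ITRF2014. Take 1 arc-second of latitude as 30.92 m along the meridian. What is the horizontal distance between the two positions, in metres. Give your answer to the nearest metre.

578 m

Δφ = 64.9784° − 64.9827° = -0.0043°; Δλ = -75.0629° − -75.0560° = -0.0069°.
1° of latitude = 3600 × 30.92 = 111312 m.
ΔN = Δφ × 111312 = -478.6 m; ΔE = Δλ × 111312 × cos(64.9827°) = -0.0069 × 111312 × 0.422892 = -324.8 m.
Distance = √(ΔE² + ΔN²) = √((-324.8)² + (-478.6)²) = 578.4 m.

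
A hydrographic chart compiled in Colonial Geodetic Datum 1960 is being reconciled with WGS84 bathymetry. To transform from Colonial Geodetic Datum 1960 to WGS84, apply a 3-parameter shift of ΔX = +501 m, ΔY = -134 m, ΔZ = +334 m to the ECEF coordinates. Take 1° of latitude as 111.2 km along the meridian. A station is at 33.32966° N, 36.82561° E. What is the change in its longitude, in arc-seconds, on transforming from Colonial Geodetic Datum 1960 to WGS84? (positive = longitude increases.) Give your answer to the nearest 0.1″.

Δλ = -15.8″

sin φ = 0.549455, cos φ = 0.835523, sin λ = 0.599381, cos λ = 0.800464.
East component: ΔE = −sin λ·ΔX + cos λ·ΔY = −(0.599381)(501) + (0.800464)(-134) = -407.55 m.
1° of latitude spans 111200 m; at latitude φ, 1° of longitude spans that × cos φ = 92910.2 m, so Δλ = -407.55 / 92910.2 × 3600 = -15.791″.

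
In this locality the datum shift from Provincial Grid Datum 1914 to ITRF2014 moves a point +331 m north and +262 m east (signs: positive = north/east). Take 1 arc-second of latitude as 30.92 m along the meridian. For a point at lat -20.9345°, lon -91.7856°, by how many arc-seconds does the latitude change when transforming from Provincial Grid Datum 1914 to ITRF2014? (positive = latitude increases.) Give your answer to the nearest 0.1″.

Δφ = 10.7″

1″ of latitude = 30.92 m, so Δφ = 331.0 / 30.92 = 10.705″.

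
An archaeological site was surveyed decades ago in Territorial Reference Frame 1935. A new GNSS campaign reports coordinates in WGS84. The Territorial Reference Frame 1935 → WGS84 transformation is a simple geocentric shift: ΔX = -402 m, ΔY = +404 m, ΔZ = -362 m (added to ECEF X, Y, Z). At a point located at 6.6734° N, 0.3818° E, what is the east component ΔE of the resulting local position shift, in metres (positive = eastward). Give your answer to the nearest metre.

The local east axis at (φ, λ) is (−sin λ, cos λ, 0), so ΔE = −sin(0.3818°)·(-402) + cos(0.3818°)·404 = 406.67 m.

ΔE = 407 m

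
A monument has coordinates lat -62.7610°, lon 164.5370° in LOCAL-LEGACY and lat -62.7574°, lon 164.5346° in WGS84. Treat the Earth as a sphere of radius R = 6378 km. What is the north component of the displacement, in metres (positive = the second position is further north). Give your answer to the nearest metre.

ΔN = 401 m

Δφ = -62.7574° − -62.7610° = +0.0036°; Δλ = 164.5346° − 164.5370° = -0.0024°.
1° along a meridian = πR/180 = 111317 m.
ΔN = Δφ × 111317 = 400.7 m; ΔE = Δλ × 111317 × cos(-62.7610°) = -0.0024 × 111317 × 0.457703 = -122.3 m.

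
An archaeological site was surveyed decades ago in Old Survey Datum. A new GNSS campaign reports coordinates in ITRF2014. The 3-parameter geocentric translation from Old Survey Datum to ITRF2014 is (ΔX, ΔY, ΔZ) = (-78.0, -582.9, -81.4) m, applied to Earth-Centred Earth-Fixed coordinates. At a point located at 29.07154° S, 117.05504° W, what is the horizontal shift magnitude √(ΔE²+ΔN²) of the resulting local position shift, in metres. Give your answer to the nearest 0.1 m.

278.6 m

The local east axis at (φ, λ) is (−sin λ, cos λ, 0), so ΔE = −sin(-117.05504°)·(-78.0) + cos(-117.05504°)·(-582.9) = 195.67 m.
The local north axis is (−sin φ cos λ, −sin φ sin λ, cos φ), giving ΔN = 17.239 + 252.238 − 71.145 = 198.33 m.
Horizontal magnitude = √(ΔE² + ΔN²) = √(195.67² + 198.33²) = 278.60 m.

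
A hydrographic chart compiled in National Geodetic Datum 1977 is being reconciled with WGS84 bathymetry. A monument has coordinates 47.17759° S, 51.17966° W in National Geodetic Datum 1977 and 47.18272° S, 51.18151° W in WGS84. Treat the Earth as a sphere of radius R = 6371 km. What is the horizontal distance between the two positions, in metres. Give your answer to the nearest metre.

587 m

Δφ = -47.18272° − -47.17759° = -0.00513°; Δλ = -51.18151° − -51.17966° = -0.00185°.
1° along a meridian = πR/180 = 111195 m.
ΔN = Δφ × 111195 = -570.4 m; ΔE = Δλ × 111195 × cos(-47.17759°) = -0.00185 × 111195 × 0.679728 = -139.8 m.
Distance = √(ΔE² + ΔN²) = √((-139.8)² + (-570.4)²) = 587.3 m.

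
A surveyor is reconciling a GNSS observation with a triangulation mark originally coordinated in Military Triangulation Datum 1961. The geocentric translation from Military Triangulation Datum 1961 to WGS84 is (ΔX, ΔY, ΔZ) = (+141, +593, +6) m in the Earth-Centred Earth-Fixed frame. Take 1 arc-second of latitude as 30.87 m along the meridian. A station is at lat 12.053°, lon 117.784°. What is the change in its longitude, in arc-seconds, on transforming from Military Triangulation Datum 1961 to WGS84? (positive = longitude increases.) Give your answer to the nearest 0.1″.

sin φ = 0.208816, cos φ = 0.977955, sin λ = 0.884711, cos λ = -0.466140.
East component: ΔE = −sin λ·ΔX + cos λ·ΔY = −(0.884711)(141) + (-0.466140)(593) = -401.17 m.
1° of latitude spans 3600 × 30.87 = 111132 m; at latitude φ, 1° of longitude spans that × cos φ = 108682.1 m, so Δλ = -401.17 / 108682.1 × 3600 = -13.288″.

Δλ = -13.3″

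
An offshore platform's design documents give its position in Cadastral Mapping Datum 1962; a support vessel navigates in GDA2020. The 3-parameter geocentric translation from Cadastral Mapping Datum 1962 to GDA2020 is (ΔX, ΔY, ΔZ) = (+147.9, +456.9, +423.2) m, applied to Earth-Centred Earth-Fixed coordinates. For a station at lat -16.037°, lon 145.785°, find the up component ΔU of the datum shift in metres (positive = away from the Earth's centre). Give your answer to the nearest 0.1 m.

ΔU = 12.5 m

At φ = -16.037°, λ = 145.785°: sin φ = -0.276258, cos φ = 0.961083, sin λ = 0.562300, cos λ = -0.826933.
ΔU = cos φ cos λ·ΔX + cos φ sin λ·ΔY + sin φ·ΔZ = (0.961083)(-0.826933)(147.9) + (0.961083)(0.562300)(456.9) + (-0.276258)(423.2) = 12.46 m.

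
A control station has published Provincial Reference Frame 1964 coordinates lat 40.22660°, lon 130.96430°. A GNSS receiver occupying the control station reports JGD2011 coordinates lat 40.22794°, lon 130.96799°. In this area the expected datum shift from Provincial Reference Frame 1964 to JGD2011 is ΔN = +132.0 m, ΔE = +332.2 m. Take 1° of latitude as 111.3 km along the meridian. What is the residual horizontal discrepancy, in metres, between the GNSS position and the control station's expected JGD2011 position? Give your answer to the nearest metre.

Observed coordinate differences: Δφ = +0.00134°, Δλ = +0.00369°.
Converting to metres (1° lat = 111300 m, cos φ = 0.763496): observed ΔN = 149.1 m, observed ΔE = 313.6 m.
Subtracting the expected shift leaves a residual of 149.1 − (132.0) = 17.1 m north and 313.6 − (332.2) = -18.6 m east.
Residual distance = √(17.1² + (-18.6)²) = 25.3 m.

25 m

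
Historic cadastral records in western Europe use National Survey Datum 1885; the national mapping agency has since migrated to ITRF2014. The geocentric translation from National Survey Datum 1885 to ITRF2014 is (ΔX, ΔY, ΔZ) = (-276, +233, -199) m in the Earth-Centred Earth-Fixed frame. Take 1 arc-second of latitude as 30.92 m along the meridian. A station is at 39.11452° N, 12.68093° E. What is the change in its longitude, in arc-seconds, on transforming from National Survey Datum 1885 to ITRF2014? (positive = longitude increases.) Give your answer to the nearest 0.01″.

sin φ = 0.630872, cos φ = 0.775887, sin λ = 0.219522, cos λ = 0.975608.
East component: ΔE = −sin λ·ΔX + cos λ·ΔY = −(0.219522)(-276) + (0.975608)(233) = 287.90 m.
1° of latitude spans 3600 × 30.92 = 111312 m; at latitude φ, 1° of longitude spans that × cos φ = 86365.5 m, so Δλ = 287.90 / 86365.5 × 3600 = 12.001″.

Δλ = 12.00″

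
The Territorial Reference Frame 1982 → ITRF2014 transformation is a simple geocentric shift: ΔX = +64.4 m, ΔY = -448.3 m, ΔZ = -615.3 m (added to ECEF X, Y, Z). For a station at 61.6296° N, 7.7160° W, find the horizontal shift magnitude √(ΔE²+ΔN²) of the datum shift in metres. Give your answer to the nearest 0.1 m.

592.4 m

At φ = 61.6296°, λ = -7.7160°: sin φ = 0.879894, cos φ = 0.475170, sin λ = -0.134263, cos λ = 0.990946.
ΔE = −sin λ·ΔX + cos λ·ΔY = −(-0.134263)·(64.4) + (0.990946)·(-448.3) = -435.59 m.
ΔN = −sin φ cos λ·ΔX − sin φ sin λ·ΔY + cos φ·ΔZ = −(0.879894)(0.990946)(64.4) − (0.879894)(-0.134263)(-448.3) + (0.475170)(-615.3) = -401.48 m.
Horizontal magnitude = √(ΔE² + ΔN²) = √((-435.59)² + (-401.48)²) = 592.40 m.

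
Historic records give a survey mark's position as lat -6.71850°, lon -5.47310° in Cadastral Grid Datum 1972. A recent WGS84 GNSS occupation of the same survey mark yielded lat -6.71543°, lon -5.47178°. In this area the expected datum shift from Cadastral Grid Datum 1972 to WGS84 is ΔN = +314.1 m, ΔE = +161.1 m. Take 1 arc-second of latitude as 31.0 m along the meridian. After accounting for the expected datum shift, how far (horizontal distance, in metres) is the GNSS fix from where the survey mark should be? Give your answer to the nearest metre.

32 m

Observed coordinate differences: Δφ = +0.00307°, Δλ = +0.00132°.
Converting to metres (1° lat = 111600 m, cos φ = 0.993133): observed ΔN = 342.6 m, observed ΔE = 146.3 m.
Subtracting the expected shift leaves a residual of 342.6 − (314.1) = 28.5 m north and 146.3 − (161.1) = -14.8 m east.
Residual distance = √(28.5² + (-14.8)²) = 32.1 m.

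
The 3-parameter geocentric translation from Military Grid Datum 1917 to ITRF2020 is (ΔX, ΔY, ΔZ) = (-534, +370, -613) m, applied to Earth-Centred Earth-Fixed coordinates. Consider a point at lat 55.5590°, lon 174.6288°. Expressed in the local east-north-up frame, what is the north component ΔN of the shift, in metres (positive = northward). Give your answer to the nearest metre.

The local north axis is (−sin φ cos λ, −sin φ sin λ, cos φ), giving ΔN = -438.461 − 28.564 − 346.687 = -813.71 m.

ΔN = -814 m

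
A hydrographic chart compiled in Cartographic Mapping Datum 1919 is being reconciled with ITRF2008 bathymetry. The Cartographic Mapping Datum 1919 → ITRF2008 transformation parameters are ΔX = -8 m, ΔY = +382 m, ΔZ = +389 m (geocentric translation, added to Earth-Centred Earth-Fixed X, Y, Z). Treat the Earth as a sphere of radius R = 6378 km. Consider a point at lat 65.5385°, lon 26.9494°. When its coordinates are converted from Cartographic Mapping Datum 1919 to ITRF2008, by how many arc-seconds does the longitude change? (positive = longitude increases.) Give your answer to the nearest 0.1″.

sin φ = 0.910240, cos φ = 0.414082, sin λ = 0.453203, cos λ = 0.891407.
East component: ΔE = −sin λ·ΔX + cos λ·ΔY = −(0.453203)(-8) + (0.891407)(382) = 344.14 m.
1° of latitude spans πR/180 = 111317 m; at latitude φ, 1° of longitude spans that × cos φ = 46094.4 m, so Δλ = 344.14 / 46094.4 × 3600 = 26.878″.

Δλ = 26.9″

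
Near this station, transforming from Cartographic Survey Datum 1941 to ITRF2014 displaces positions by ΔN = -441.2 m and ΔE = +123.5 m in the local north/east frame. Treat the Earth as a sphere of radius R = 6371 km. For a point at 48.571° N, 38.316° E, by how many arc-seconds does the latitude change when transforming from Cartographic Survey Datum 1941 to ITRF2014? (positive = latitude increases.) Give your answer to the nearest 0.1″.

On a sphere of radius R, 1 rad of latitude = R, so Δφ = ΔN / R = -441.2 / 6371000 = -6.9251e-05 rad = -14.284″.

Δφ = -14.3″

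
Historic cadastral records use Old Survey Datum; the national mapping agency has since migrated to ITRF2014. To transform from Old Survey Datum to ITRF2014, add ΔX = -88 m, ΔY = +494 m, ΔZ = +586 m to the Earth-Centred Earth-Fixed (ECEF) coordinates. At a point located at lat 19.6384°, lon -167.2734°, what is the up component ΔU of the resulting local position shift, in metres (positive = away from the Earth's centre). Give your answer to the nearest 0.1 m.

The local up (radial) axis is (cos φ cos λ, cos φ sin λ, sin φ), giving ΔU = 80.845 − 102.497 + 196.945 = 175.29 m.

ΔU = 175.3 m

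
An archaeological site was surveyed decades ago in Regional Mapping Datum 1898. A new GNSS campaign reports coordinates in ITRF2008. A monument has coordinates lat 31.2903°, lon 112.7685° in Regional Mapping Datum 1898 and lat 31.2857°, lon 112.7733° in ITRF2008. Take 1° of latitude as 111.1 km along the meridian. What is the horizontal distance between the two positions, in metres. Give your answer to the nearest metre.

685 m

Δφ = 31.2857° − 31.2903° = -0.0046°; Δλ = 112.7733° − 112.7685° = +0.0048°.
ΔN = Δφ × 111100 = -511.1 m; ΔE = Δλ × 111100 × cos(31.2903°) = +0.0048 × 111100 × 0.854547 = 455.7 m.
Distance = √(ΔE² + ΔN²) = √(455.7² + (-511.1)²) = 684.7 m.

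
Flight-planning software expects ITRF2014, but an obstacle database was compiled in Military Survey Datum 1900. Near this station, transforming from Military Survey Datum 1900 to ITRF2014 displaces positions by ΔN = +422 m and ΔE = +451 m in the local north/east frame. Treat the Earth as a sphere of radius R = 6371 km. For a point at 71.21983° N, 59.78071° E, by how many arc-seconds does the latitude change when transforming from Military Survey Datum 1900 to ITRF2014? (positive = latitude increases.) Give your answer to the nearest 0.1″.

On a sphere of radius R, 1 rad of latitude = R, so Δφ = ΔN / R = 422.0 / 6371000 = 6.6238e-05 rad = 13.662″.

Δφ = 13.7″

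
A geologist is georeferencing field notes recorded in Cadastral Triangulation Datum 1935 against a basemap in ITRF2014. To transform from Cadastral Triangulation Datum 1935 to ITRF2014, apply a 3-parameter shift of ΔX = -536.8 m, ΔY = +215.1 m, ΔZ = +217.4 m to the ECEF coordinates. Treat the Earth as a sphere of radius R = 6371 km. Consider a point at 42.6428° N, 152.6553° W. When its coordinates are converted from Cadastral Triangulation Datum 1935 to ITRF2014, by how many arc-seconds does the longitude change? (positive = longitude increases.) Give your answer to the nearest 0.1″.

sin φ = 0.677426, cos φ = 0.735591, sin λ = -0.459343, cos λ = -0.888259.
East component: ΔE = −sin λ·ΔX + cos λ·ΔY = −(-0.459343)(-536.8) + (-0.888259)(215.1) = -437.64 m.
1° of latitude spans πR/180 = 111195 m; at latitude φ, 1° of longitude spans that × cos φ = 81794.0 m, so Δλ = -437.64 / 81794.0 × 3600 = -19.262″.

Δλ = -19.3″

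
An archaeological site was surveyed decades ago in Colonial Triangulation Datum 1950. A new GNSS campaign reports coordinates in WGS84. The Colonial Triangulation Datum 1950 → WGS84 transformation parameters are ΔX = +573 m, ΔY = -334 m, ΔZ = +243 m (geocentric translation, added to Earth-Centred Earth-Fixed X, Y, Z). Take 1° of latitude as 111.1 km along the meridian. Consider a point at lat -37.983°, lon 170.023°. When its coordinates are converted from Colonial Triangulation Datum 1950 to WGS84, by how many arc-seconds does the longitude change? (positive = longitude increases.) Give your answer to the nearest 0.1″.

Δλ = 9.4″

sin φ = -0.615428, cos φ = 0.788193, sin λ = 0.173253, cos λ = -0.984877.
East component: ΔE = −sin λ·ΔX + cos λ·ΔY = −(0.173253)(573) + (-0.984877)(-334) = 229.68 m.
1° of latitude spans 111100 m; at latitude φ, 1° of longitude spans that × cos φ = 87568.3 m, so Δλ = 229.68 / 87568.3 × 3600 = 9.442″.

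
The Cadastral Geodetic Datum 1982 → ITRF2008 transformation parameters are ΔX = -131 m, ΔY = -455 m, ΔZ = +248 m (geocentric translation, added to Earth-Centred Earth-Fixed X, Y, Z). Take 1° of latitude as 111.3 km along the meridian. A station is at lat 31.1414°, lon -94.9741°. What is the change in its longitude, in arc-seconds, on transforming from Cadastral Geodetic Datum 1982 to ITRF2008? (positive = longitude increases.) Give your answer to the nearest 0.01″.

Δλ = -3.44″

sin φ = 0.517152, cos φ = 0.855894, sin λ = -0.996234, cos λ = -0.086705.
East component: ΔE = −sin λ·ΔX + cos λ·ΔY = −(-0.996234)(-131) + (-0.086705)(-455) = -91.06 m.
1° of latitude spans 111300 m; at latitude φ, 1° of longitude spans that × cos φ = 95261.0 m, so Δλ = -91.06 / 95261.0 × 3600 = -3.441″.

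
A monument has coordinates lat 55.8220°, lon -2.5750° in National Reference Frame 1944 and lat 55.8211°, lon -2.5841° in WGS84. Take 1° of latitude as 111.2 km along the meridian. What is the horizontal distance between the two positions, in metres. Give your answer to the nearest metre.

Δφ = 55.8211° − 55.8220° = -0.0009°; Δλ = -2.5841° − -2.5750° = -0.0091°.
ΔN = Δφ × 111200 = -100.1 m; ΔE = Δλ × 111200 × cos(55.8220°) = -0.0091 × 111200 × 0.561766 = -568.5 m.
Distance = √(ΔE² + ΔN²) = √((-568.5)² + (-100.1)²) = 577.2 m.

577 m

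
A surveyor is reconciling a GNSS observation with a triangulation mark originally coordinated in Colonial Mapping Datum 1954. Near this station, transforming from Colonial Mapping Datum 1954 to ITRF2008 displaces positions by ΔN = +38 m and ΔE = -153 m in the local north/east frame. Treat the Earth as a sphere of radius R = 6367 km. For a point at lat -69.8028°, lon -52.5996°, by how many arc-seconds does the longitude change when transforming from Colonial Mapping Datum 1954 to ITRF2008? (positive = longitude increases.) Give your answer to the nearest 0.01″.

At latitude -69.8028°, cos φ = 0.345252.
One radian of longitude at latitude φ spans R cos φ, so Δλ = ΔE / (R cos φ) = -153.0 / (6367000 × 0.345252) = -6.9602e-05 rad = -14.356″.

Δλ = -14.36″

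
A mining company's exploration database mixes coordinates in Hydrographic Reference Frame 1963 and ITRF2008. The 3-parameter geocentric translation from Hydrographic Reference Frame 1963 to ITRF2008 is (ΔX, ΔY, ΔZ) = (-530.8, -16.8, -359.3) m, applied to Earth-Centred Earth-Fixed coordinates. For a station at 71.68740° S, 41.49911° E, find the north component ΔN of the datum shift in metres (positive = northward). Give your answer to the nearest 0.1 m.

ΔN = -500.9 m

At φ = -71.68740°, λ = 41.49911°: sin φ = -0.949356, cos φ = 0.314201, sin λ = 0.662608, cos λ = 0.748966.
ΔN = −sin φ cos λ·ΔX − sin φ sin λ·ΔY + cos φ·ΔZ = −(-0.949356)(0.748966)(-530.8) − (-0.949356)(0.662608)(-16.8) + (0.314201)(-359.3) = -500.88 m.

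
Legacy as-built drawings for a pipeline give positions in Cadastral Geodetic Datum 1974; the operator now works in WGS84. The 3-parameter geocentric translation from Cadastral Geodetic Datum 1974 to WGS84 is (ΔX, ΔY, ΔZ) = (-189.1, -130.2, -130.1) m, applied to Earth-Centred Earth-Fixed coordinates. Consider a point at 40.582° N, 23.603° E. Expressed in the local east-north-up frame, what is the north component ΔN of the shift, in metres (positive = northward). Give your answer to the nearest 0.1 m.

ΔN = 47.8 m

At φ = 40.582°, λ = 23.603°: sin φ = 0.650536, cos φ = 0.759476, sin λ = 0.400397, cos λ = 0.916342.
ΔN = −sin φ cos λ·ΔX − sin φ sin λ·ΔY + cos φ·ΔZ = −(0.650536)(0.916342)(-189.1) − (0.650536)(0.400397)(-130.2) + (0.759476)(-130.1) = 47.83 m.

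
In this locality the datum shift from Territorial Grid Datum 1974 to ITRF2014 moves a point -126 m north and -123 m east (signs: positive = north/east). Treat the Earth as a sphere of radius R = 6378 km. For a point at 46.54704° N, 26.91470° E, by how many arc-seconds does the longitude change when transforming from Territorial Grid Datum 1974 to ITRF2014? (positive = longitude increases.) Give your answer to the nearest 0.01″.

At latitude 46.54704°, cos φ = 0.687759.
One radian of longitude at latitude φ spans R cos φ, so Δλ = ΔE / (R cos φ) = -123.0 / (6378000 × 0.687759) = -2.8040e-05 rad = -5.784″.

Δλ = -5.78″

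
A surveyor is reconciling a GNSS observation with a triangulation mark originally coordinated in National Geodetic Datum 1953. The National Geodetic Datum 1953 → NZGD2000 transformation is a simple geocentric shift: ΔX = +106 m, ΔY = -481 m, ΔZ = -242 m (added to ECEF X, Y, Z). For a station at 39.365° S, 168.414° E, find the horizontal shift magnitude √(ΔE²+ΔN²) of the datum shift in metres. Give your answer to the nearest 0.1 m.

548.8 m

At φ = -39.365°, λ = 168.414°: sin φ = -0.634258, cos φ = 0.773121, sin λ = 0.200839, cos λ = -0.979624.
ΔE = −sin λ·ΔX + cos λ·ΔY = −(0.200839)·(106) + (-0.979624)·(-481) = 449.91 m.
ΔN = −sin φ cos λ·ΔX − sin φ sin λ·ΔY + cos φ·ΔZ = −(-0.634258)(-0.979624)(106) − (-0.634258)(0.200839)(-481) + (0.773121)(-242) = -314.23 m.
Horizontal magnitude = √(ΔE² + ΔN²) = √(449.91² + (-314.23)²) = 548.78 m.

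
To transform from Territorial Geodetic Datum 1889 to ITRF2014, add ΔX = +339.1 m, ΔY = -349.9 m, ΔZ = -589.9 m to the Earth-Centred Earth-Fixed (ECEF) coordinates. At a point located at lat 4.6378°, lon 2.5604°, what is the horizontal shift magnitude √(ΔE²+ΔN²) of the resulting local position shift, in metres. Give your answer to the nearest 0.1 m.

The local east axis at (φ, λ) is (−sin λ, cos λ, 0), so ΔE = −sin(2.5604°)·339.1 + cos(2.5604°)·(-349.9) = -364.70 m.
The local north axis is (−sin φ cos λ, −sin φ sin λ, cos φ), giving ΔN = -27.391 + 1.264 − 587.969 = -614.10 m.
Horizontal magnitude = √(ΔE² + ΔN²) = √((-364.70)² + (-614.10)²) = 714.23 m.

714.2 m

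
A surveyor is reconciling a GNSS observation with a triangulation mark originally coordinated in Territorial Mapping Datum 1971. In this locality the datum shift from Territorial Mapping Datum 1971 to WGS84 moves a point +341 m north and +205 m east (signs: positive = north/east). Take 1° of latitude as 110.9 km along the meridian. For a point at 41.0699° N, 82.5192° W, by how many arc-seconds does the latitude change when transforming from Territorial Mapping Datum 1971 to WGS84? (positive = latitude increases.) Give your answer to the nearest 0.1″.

1° of latitude = 110.9 km, so Δφ = 341.0 / 110900 = 0.0030748° = 11.069″.

Δφ = 11.1″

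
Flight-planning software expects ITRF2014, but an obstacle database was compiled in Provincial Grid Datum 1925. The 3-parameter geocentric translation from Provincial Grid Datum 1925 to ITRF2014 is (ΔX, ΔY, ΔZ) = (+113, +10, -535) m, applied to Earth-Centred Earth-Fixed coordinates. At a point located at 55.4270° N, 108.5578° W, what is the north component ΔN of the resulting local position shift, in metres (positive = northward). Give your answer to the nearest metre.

ΔN = -266 m

The local north axis is (−sin φ cos λ, −sin φ sin λ, cos φ), giving ΔN = 29.612 + 7.806 − 303.589 = -266.17 m.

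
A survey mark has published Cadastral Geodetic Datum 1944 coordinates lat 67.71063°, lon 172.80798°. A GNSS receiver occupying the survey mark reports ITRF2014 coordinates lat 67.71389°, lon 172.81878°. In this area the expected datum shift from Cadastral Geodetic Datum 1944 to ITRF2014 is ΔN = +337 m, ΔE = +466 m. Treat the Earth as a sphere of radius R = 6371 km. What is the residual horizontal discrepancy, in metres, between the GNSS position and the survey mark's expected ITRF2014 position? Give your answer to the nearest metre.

Observed coordinate differences: Δφ = +0.00326°, Δλ = +0.01080°.
Converting to metres (1° lat = 111195 m, cos φ = 0.379285): observed ΔN = 362.5 m, observed ΔE = 455.5 m.
Subtracting the expected shift leaves a residual of 362.5 − (337) = 25.5 m north and 455.5 − (466) = -10.5 m east.
Residual distance = √(25.5² + (-10.5)²) = 27.6 m.

28 m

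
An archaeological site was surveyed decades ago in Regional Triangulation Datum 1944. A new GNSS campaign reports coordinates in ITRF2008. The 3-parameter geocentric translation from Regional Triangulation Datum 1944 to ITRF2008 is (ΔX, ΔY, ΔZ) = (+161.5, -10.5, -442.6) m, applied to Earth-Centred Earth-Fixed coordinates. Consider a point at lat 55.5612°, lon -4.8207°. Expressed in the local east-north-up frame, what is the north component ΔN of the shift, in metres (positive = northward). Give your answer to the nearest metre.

At φ = 55.5612°, λ = -4.8207°: sin φ = 0.824731, cos φ = 0.565526, sin λ = -0.084038, cos λ = 0.996463.
ΔN = −sin φ cos λ·ΔX − sin φ sin λ·ΔY + cos φ·ΔZ = −(0.824731)(0.996463)(161.5) − (0.824731)(-0.084038)(-10.5) + (0.565526)(-442.6) = -383.75 m.

ΔN = -384 m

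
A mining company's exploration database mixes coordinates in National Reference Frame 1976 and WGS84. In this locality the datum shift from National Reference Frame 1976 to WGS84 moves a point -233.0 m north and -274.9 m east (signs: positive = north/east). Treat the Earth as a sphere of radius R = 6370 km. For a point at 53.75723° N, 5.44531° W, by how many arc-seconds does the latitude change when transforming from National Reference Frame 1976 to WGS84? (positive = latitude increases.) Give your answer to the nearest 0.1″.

Δφ = -7.5″

On a sphere of radius R, 1 rad of latitude = R, so Δφ = ΔN / R = -233.0 / 6370000 = -3.6578e-05 rad = -7.545″.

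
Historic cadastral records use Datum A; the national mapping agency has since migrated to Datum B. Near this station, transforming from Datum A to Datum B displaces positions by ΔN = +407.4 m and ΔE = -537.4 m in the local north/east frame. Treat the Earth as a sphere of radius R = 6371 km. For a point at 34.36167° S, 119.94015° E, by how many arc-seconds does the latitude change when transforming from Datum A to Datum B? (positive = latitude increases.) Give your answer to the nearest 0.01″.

Δφ = 13.19″

On a sphere of radius R, 1 rad of latitude = R, so Δφ = ΔN / R = 407.4 / 6371000 = 6.3946e-05 rad = 13.190″.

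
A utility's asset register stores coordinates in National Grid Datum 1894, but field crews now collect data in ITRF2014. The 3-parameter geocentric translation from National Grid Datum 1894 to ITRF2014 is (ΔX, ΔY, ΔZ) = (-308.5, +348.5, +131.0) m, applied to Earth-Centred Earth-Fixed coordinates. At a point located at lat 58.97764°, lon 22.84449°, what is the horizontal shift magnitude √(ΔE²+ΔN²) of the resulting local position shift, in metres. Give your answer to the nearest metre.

At φ = 58.97764°, λ = 22.84449°: sin φ = 0.856966, cos φ = 0.515373, sin λ = 0.388231, cos λ = 0.921562.
ΔE = −sin λ·ΔX + cos λ·ΔY = −(0.388231)·(-308.5) + (0.921562)·(348.5) = 440.93 m.
ΔN = −sin φ cos λ·ΔX − sin φ sin λ·ΔY + cos φ·ΔZ = −(0.856966)(0.921562)(-308.5) − (0.856966)(0.388231)(348.5) + (0.515373)(131.0) = 195.20 m.
Horizontal magnitude = √(ΔE² + ΔN²) = √(440.93² + 195.20²) = 482.21 m.

482 m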